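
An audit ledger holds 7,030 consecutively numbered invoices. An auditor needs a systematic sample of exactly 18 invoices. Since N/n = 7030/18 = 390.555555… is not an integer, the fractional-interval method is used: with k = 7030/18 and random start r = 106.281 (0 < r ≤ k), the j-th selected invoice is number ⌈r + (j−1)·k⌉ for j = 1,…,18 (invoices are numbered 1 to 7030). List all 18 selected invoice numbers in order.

j=1: r + 0k = 106.281 → ⌈·⌉ = 107
j=2: r + 1k = 496.836555… → ⌈·⌉ = 497
j=3: r + 2k = 887.392111… → ⌈·⌉ = 888
j=4: r + 3k = 1277.947666… → ⌈·⌉ = 1278
j=5: r + 4k = 1668.503222… → ⌈·⌉ = 1669
j=6: r + 5k = 2059.058777… → ⌈·⌉ = 2060
j=7: r + 6k = 2449.614333… → ⌈·⌉ = 2450
j=8: r + 7k = 2840.169888… → ⌈·⌉ = 2841
j=9: r + 8k = 3230.725444… → ⌈·⌉ = 3231
j=10: r + 9k = 3621.281 → ⌈·⌉ = 3622
j=11: r + 10k = 4011.836555… → ⌈·⌉ = 4012
j=12: r + 11k = 4402.392111… → ⌈·⌉ = 4403
j=13: r + 12k = 4792.947666… → ⌈·⌉ = 4793
j=14: r + 13k = 5183.503222… → ⌈·⌉ = 5184
j=15: r + 14k = 5574.058777… → ⌈·⌉ = 5575
j=16: r + 15k = 5964.614333… → ⌈·⌉ = 5965
j=17: r + 16k = 6355.169888… → ⌈·⌉ = 6356
j=18: r + 17k = 6745.725444… → ⌈·⌉ = 6746

107, 497, 888, 1278, 1669, 2060, 2450, 2841, 3231, 3622, 4012, 4403, 4793, 5184, 5575, 5965, 6356, 6746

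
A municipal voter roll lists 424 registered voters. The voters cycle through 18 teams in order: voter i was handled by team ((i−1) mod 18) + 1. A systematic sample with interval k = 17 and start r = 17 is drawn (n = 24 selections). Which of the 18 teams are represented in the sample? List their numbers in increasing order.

1, 2, 3, 4, 5, 6, 7, 8, 9, 10, 11, 12, 13, 14, 15, 16, 17, 18

Consecutive selections differ by k = 17, so their team numbers differ by 17 mod 18 = 17.
gcd(17, 18) = 1, so the sample visits 18/1 = 18 distinct residues mod 18.
Start 17 is team 17; the teams hit are 1, 2, 3, 4, 5, 6, 7, 8, 9, 10, 11, 12, 13, 14, 15, 16, 17, 18.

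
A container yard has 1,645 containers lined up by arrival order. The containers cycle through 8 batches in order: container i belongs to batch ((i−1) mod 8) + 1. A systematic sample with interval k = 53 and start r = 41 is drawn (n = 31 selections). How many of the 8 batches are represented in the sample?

8

Consecutive selections differ by k = 53, so their batch numbers differ by 53 mod 8 = 5.
gcd(53, 8) = 1, so the sample visits 8/1 = 8 distinct residues mod 8.
Start 41 is batch 1; the batches hit are 1, 2, 3, 4, 5, 6, 7, 8.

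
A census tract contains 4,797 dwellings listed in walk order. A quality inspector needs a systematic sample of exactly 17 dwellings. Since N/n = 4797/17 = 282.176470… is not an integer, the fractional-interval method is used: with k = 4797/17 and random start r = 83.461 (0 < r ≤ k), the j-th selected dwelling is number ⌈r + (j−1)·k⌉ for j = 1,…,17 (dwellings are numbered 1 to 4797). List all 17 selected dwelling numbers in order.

84, 366, 648, 930, 1213, 1495, 1777, 2059, 2341, 2624, 2906, 3188, 3470, 3752, 4034, 4317, 4599

j=1: r + 0k = 83.461 → ⌈·⌉ = 84
j=2: r + 1k = 365.637470… → ⌈·⌉ = 366
j=3: r + 2k = 647.813941… → ⌈·⌉ = 648
j=4: r + 3k = 929.990411… → ⌈·⌉ = 930
j=5: r + 4k = 1212.166882… → ⌈·⌉ = 1213
j=6: r + 5k = 1494.343352… → ⌈·⌉ = 1495
j=7: r + 6k = 1776.519823… → ⌈·⌉ = 1777
j=8: r + 7k = 2058.696294… → ⌈·⌉ = 2059
j=9: r + 8k = 2340.872764… → ⌈·⌉ = 2341
j=10: r + 9k = 2623.049235… → ⌈·⌉ = 2624
j=11: r + 10k = 2905.225705… → ⌈·⌉ = 2906
j=12: r + 11k = 3187.402176… → ⌈·⌉ = 3188
j=13: r + 12k = 3469.578647… → ⌈·⌉ = 3470
j=14: r + 13k = 3751.755117… → ⌈·⌉ = 3752
j=15: r + 14k = 4033.931588… → ⌈·⌉ = 4034
j=16: r + 15k = 4316.108058… → ⌈·⌉ = 4317
j=17: r + 16k = 4598.284529… → ⌈·⌉ = 4599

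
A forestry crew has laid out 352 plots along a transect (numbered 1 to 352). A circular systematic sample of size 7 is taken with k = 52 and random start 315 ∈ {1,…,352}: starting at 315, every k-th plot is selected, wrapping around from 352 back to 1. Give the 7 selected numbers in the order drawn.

Selection 1: 315
Selection 2: 315 + 52 = 367 → 367 − 352 = 15
Selection 3: 15 + 52 = 67
Selection 4: 67 + 52 = 119
Selection 5: 119 + 52 = 171
Selection 6: 171 + 52 = 223
Selection 7: 223 + 52 = 275

315, 15, 67, 119, 171, 223, 275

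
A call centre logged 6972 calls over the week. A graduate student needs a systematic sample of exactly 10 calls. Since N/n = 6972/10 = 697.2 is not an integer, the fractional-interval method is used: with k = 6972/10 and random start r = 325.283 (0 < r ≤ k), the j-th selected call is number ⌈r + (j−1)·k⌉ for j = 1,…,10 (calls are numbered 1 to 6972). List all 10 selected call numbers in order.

j=1: r + 0k = 325.283 → ⌈·⌉ = 326
j=2: r + 1k = 1022.483 → ⌈·⌉ = 1023
j=3: r + 2k = 1719.683 → ⌈·⌉ = 1720
j=4: r + 3k = 2416.883 → ⌈·⌉ = 2417
j=5: r + 4k = 3114.083 → ⌈·⌉ = 3115
j=6: r + 5k = 3811.283 → ⌈·⌉ = 3812
j=7: r + 6k = 4508.483 → ⌈·⌉ = 4509
j=8: r + 7k = 5205.683 → ⌈·⌉ = 5206
j=9: r + 8k = 5902.883 → ⌈·⌉ = 5903
j=10: r + 9k = 6600.083 → ⌈·⌉ = 6601

326, 1023, 1720, 2417, 3115, 3812, 4509, 5206, 5903, 6601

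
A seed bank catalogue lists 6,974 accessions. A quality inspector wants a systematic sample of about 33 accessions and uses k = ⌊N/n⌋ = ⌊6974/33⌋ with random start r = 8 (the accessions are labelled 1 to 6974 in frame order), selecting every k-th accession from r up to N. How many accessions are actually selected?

34

k = ⌊6974/33⌋ = 211
Achieved size = ⌊(6974 − 8)/211⌋ + 1 = ⌊6966/211⌋ + 1 = 33 + 1 = 34
(last selection: 8 + 33×211 = 6971 ≤ 6974; next would be 7182 > 6974)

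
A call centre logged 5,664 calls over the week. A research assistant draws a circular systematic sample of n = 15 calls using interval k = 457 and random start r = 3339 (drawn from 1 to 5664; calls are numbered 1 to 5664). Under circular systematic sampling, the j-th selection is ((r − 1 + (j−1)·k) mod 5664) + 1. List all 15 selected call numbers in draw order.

Selection 1: 3339
Selection 2: 3339 + 457 = 3796
Selection 3: 3796 + 457 = 4253
Selection 4: 4253 + 457 = 4710
Selection 5: 4710 + 457 = 5167
Selection 6: 5167 + 457 = 5624
Selection 7: 5624 + 457 = 6081 → 6081 − 5664 = 417
Selection 8: 417 + 457 = 874
Selection 9: 874 + 457 = 1331
Selection 10: 1331 + 457 = 1788
Selection 11: 1788 + 457 = 2245
Selection 12: 2245 + 457 = 2702
Selection 13: 2702 + 457 = 3159
Selection 14: 3159 + 457 = 3616
Selection 15: 3616 + 457 = 4073

3339, 3796, 4253, 4710, 5167, 5624, 417, 874, 1331, 1788, 2245, 2702, 3159, 3616, 4073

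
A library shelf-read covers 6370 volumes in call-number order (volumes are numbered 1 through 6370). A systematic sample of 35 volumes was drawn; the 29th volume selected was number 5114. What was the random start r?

k = 6370/35 = 182
r = 5114 − (29−1)×182 = 5114 − 5096 = 18

18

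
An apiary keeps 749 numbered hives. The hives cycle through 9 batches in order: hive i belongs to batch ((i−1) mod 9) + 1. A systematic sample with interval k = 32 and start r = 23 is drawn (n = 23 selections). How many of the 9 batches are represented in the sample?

Consecutive selections differ by k = 32, so their batch numbers differ by 32 mod 9 = 5.
gcd(32, 9) = 1, so the sample visits 9/1 = 9 distinct residues mod 9.
Start 23 is batch 5; the batches hit are 1, 2, 3, 4, 5, 6, 7, 8, 9.

9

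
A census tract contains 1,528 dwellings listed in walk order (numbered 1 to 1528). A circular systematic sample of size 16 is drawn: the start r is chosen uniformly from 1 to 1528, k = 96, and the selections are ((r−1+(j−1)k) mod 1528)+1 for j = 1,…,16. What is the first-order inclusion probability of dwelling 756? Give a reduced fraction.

2/191

For each position j, as r ranges over 1…1528 the j-th selection hits every dwelling exactly once, so dwelling 756 is selected for exactly 16 of the 1528 starts.
Inclusion probability = 16/1528 = 2/191.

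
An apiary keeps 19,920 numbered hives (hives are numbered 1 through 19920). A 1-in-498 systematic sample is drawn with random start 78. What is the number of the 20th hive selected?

9540

k = 498
20th selection = r + (20−1)·k = 78 + 19×498 = 78 + 9462 = 9540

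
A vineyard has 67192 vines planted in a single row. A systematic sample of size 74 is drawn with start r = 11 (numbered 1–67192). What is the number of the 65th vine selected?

58123

k = 67192/74 = 908
65th selection = r + (65−1)·k = 11 + 64×908 = 11 + 58112 = 58123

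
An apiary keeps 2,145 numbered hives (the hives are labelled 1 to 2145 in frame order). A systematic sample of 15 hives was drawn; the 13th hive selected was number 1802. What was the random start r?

86

k = 2145/15 = 143
r = 1802 − (13−1)×143 = 1802 − 1716 = 86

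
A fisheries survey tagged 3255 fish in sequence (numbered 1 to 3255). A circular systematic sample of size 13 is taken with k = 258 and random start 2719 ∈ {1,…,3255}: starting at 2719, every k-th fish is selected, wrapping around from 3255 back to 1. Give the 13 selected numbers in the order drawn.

2719, 2977, 3235, 238, 496, 754, 1012, 1270, 1528, 1786, 2044, 2302, 2560

Selection 1: 2719
Selection 2: 2719 + 258 = 2977
Selection 3: 2977 + 258 = 3235
Selection 4: 3235 + 258 = 3493 → 3493 − 3255 = 238
Selection 5: 238 + 258 = 496
Selection 6: 496 + 258 = 754
Selection 7: 754 + 258 = 1012
Selection 8: 1012 + 258 = 1270
Selection 9: 1270 + 258 = 1528
Selection 10: 1528 + 258 = 1786
Selection 11: 1786 + 258 = 2044
Selection 12: 2044 + 258 = 2302
Selection 13: 2302 + 258 = 2560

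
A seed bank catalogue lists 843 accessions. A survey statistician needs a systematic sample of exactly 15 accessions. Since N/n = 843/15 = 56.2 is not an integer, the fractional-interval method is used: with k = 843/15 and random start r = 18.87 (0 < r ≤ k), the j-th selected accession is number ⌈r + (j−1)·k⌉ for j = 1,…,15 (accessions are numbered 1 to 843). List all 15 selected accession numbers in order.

19, 76, 132, 188, 244, 300, 357, 413, 469, 525, 581, 638, 694, 750, 806

j=1: r + 0k = 18.87 → ⌈·⌉ = 19
j=2: r + 1k = 75.07 → ⌈·⌉ = 76
j=3: r + 2k = 131.27 → ⌈·⌉ = 132
j=4: r + 3k = 187.47 → ⌈·⌉ = 188
j=5: r + 4k = 243.67 → ⌈·⌉ = 244
j=6: r + 5k = 299.87 → ⌈·⌉ = 300
j=7: r + 6k = 356.07 → ⌈·⌉ = 357
j=8: r + 7k = 412.27 → ⌈·⌉ = 413
j=9: r + 8k = 468.47 → ⌈·⌉ = 469
j=10: r + 9k = 524.67 → ⌈·⌉ = 525
j=11: r + 10k = 580.87 → ⌈·⌉ = 581
j=12: r + 11k = 637.07 → ⌈·⌉ = 638
j=13: r + 12k = 693.27 → ⌈·⌉ = 694
j=14: r + 13k = 749.47 → ⌈·⌉ = 750
j=15: r + 14k = 805.67 → ⌈·⌉ = 806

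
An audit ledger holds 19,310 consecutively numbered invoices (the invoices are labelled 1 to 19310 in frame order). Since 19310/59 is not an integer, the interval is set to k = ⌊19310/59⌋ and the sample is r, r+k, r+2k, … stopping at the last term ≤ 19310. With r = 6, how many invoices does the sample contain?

60

k = ⌊19310/59⌋ = 327
Achieved size = ⌊(19310 − 6)/327⌋ + 1 = ⌊19304/327⌋ + 1 = 59 + 1 = 60
(last selection: 6 + 59×327 = 19299 ≤ 19310; next would be 19626 > 19310)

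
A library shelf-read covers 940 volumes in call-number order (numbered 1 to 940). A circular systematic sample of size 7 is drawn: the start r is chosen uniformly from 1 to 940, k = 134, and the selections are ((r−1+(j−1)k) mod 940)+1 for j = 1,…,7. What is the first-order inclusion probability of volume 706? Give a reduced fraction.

7/940

For each position j, as r ranges over 1…940 the j-th selection hits every volume exactly once, so volume 706 is selected for exactly 7 of the 940 starts.
Inclusion probability = 7/940.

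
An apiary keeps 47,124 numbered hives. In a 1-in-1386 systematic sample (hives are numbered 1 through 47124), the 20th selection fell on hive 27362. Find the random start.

k = 1386
r = 27362 − (20−1)×1386 = 27362 − 26334 = 1028

1028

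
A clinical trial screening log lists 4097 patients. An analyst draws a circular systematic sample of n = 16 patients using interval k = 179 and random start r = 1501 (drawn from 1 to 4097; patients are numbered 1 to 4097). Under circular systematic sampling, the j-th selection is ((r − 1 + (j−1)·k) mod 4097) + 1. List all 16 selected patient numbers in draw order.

1501, 1680, 1859, 2038, 2217, 2396, 2575, 2754, 2933, 3112, 3291, 3470, 3649, 3828, 4007, 89

Selection 1: 1501
Selection 2: 1501 + 179 = 1680
Selection 3: 1680 + 179 = 1859
Selection 4: 1859 + 179 = 2038
Selection 5: 2038 + 179 = 2217
Selection 6: 2217 + 179 = 2396
Selection 7: 2396 + 179 = 2575
Selection 8: 2575 + 179 = 2754
Selection 9: 2754 + 179 = 2933
Selection 10: 2933 + 179 = 3112
Selection 11: 3112 + 179 = 3291
Selection 12: 3291 + 179 = 3470
Selection 13: 3470 + 179 = 3649
Selection 14: 3649 + 179 = 3828
Selection 15: 3828 + 179 = 4007
Selection 16: 4007 + 179 = 4186 → 4186 − 4097 = 89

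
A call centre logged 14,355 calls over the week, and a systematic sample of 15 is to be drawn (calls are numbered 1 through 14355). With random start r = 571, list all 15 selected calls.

k = N/n = 14355/15 = 957
call 1: 571
call 2: 571 + 957 = 1528
call 3: 1528 + 957 = 2485
call 4: 2485 + 957 = 3442
call 5: 3442 + 957 = 4399
call 6: 4399 + 957 = 5356
call 7: 5356 + 957 = 6313
call 8: 6313 + 957 = 7270
call 9: 7270 + 957 = 8227
call 10: 8227 + 957 = 9184
call 11: 9184 + 957 = 10141
call 12: 10141 + 957 = 11098
call 13: 11098 + 957 = 12055
call 14: 12055 + 957 = 13012
call 15: 13012 + 957 = 13969

571, 1528, 2485, 3442, 4399, 5356, 6313, 7270, 8227, 9184, 10141, 11098, 12055, 13012, 13969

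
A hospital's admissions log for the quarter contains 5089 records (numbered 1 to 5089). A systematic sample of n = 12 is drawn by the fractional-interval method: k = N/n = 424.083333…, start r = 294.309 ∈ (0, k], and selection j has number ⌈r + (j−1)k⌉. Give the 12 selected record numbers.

295, 719, 1143, 1567, 1991, 2415, 2839, 3263, 3687, 4112, 4536, 4960

j=1: r + 0k = 294.309 → ⌈·⌉ = 295
j=2: r + 1k = 718.392333… → ⌈·⌉ = 719
j=3: r + 2k = 1142.475666… → ⌈·⌉ = 1143
j=4: r + 3k = 1566.559 → ⌈·⌉ = 1567
j=5: r + 4k = 1990.642333… → ⌈·⌉ = 1991
j=6: r + 5k = 2414.725666… → ⌈·⌉ = 2415
j=7: r + 6k = 2838.809 → ⌈·⌉ = 2839
j=8: r + 7k = 3262.892333… → ⌈·⌉ = 3263
j=9: r + 8k = 3686.975666… → ⌈·⌉ = 3687
j=10: r + 9k = 4111.059 → ⌈·⌉ = 4112
j=11: r + 10k = 4535.142333… → ⌈·⌉ = 4536
j=12: r + 11k = 4959.225666… → ⌈·⌉ = 4960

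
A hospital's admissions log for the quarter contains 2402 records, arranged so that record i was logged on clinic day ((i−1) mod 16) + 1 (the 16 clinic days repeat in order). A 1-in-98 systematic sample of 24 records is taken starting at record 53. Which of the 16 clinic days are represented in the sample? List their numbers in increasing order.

Consecutive selections differ by k = 98, so their clinic day numbers differ by 98 mod 16 = 2.
gcd(98, 16) = 2, so the sample visits 16/2 = 8 distinct residues mod 16.
Start 53 is clinic day 5; the clinic days hit are 1, 3, 5, 7, 9, 11, 13, 15.

1, 3, 5, 7, 9, 11, 13, 15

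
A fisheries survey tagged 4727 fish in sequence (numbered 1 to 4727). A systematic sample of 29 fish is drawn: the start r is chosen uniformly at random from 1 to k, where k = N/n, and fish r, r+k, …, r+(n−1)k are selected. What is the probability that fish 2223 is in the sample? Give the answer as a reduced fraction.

1/163

k = 4727/29 = 163.
Fish 2223 is selected iff r ≡ 2223 (mod 163); exactly one such r in {1,…,163}.
Inclusion probability = 1/163.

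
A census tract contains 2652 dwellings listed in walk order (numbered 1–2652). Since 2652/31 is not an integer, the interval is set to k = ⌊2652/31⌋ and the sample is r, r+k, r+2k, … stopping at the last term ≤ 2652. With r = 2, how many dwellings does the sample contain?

k = ⌊2652/31⌋ = 85
Achieved size = ⌊(2652 − 2)/85⌋ + 1 = ⌊2650/85⌋ + 1 = 31 + 1 = 32
(last selection: 2 + 31×85 = 2637 ≤ 2652; next would be 2722 > 2652)

32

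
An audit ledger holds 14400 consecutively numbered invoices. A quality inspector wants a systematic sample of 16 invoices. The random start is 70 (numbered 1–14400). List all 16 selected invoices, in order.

70, 970, 1870, 2770, 3670, 4570, 5470, 6370, 7270, 8170, 9070, 9970, 10870, 11770, 12670, 13570

k = N/n = 14400/16 = 900
invoice 1: 70
invoice 2: 70 + 900 = 970
invoice 3: 970 + 900 = 1870
invoice 4: 1870 + 900 = 2770
invoice 5: 2770 + 900 = 3670
invoice 6: 3670 + 900 = 4570
invoice 7: 4570 + 900 = 5470
invoice 8: 5470 + 900 = 6370
invoice 9: 6370 + 900 = 7270
invoice 10: 7270 + 900 = 8170
invoice 11: 8170 + 900 = 9070
invoice 12: 9070 + 900 = 9970
invoice 13: 9970 + 900 = 10870
invoice 14: 10870 + 900 = 11770
invoice 15: 11770 + 900 = 12670
invoice 16: 12670 + 900 = 13570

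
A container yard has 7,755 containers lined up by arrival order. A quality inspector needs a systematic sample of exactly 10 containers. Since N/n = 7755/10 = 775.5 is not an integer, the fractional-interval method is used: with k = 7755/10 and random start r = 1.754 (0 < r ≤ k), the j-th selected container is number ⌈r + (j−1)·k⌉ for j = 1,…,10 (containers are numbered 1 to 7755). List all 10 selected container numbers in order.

j=1: r + 0k = 1.754 → ⌈·⌉ = 2
j=2: r + 1k = 777.254 → ⌈·⌉ = 778
j=3: r + 2k = 1552.754 → ⌈·⌉ = 1553
j=4: r + 3k = 2328.254 → ⌈·⌉ = 2329
j=5: r + 4k = 3103.754 → ⌈·⌉ = 3104
j=6: r + 5k = 3879.254 → ⌈·⌉ = 3880
j=7: r + 6k = 4654.754 → ⌈·⌉ = 4655
j=8: r + 7k = 5430.254 → ⌈·⌉ = 5431
j=9: r + 8k = 6205.754 → ⌈·⌉ = 6206
j=10: r + 9k = 6981.254 → ⌈·⌉ = 6982

2, 778, 1553, 2329, 3104, 3880, 4655, 5431, 6206, 6982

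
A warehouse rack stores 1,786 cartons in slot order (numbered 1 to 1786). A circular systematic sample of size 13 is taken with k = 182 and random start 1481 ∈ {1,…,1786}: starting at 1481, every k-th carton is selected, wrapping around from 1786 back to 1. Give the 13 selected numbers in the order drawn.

1481, 1663, 59, 241, 423, 605, 787, 969, 1151, 1333, 1515, 1697, 93

Selection 1: 1481
Selection 2: 1481 + 182 = 1663
Selection 3: 1663 + 182 = 1845 → 1845 − 1786 = 59
Selection 4: 59 + 182 = 241
Selection 5: 241 + 182 = 423
Selection 6: 423 + 182 = 605
Selection 7: 605 + 182 = 787
Selection 8: 787 + 182 = 969
Selection 9: 969 + 182 = 1151
Selection 10: 1151 + 182 = 1333
Selection 11: 1333 + 182 = 1515
Selection 12: 1515 + 182 = 1697
Selection 13: 1697 + 182 = 1879 → 1879 − 1786 = 93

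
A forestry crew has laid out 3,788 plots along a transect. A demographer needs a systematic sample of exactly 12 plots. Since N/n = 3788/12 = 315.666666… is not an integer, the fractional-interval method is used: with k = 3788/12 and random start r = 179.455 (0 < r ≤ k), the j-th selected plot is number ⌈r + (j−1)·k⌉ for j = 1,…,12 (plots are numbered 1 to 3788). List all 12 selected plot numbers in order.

180, 496, 811, 1127, 1443, 1758, 2074, 2390, 2705, 3021, 3337, 3652

j=1: r + 0k = 179.455 → ⌈·⌉ = 180
j=2: r + 1k = 495.121666… → ⌈·⌉ = 496
j=3: r + 2k = 810.788333… → ⌈·⌉ = 811
j=4: r + 3k = 1126.455 → ⌈·⌉ = 1127
j=5: r + 4k = 1442.121666… → ⌈·⌉ = 1443
j=6: r + 5k = 1757.788333… → ⌈·⌉ = 1758
j=7: r + 6k = 2073.455 → ⌈·⌉ = 2074
j=8: r + 7k = 2389.121666… → ⌈·⌉ = 2390
j=9: r + 8k = 2704.788333… → ⌈·⌉ = 2705
j=10: r + 9k = 3020.455 → ⌈·⌉ = 3021
j=11: r + 10k = 3336.121666… → ⌈·⌉ = 3337
j=12: r + 11k = 3651.788333… → ⌈·⌉ = 3652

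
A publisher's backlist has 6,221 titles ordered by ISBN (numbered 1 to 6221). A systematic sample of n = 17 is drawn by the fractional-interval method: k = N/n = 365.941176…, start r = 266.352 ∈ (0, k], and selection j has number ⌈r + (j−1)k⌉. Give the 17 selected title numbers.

267, 633, 999, 1365, 1731, 2097, 2462, 2828, 3194, 3560, 3926, 4292, 4658, 5024, 5390, 5756, 6122

j=1: r + 0k = 266.352 → ⌈·⌉ = 267
j=2: r + 1k = 632.293176… → ⌈·⌉ = 633
j=3: r + 2k = 998.234352… → ⌈·⌉ = 999
j=4: r + 3k = 1364.175529… → ⌈·⌉ = 1365
j=5: r + 4k = 1730.116705… → ⌈·⌉ = 1731
j=6: r + 5k = 2096.057882… → ⌈·⌉ = 2097
j=7: r + 6k = 2461.999058… → ⌈·⌉ = 2462
j=8: r + 7k = 2827.940235… → ⌈·⌉ = 2828
j=9: r + 8k = 3193.881411… → ⌈·⌉ = 3194
j=10: r + 9k = 3559.822588… → ⌈·⌉ = 3560
j=11: r + 10k = 3925.763764… → ⌈·⌉ = 3926
j=12: r + 11k = 4291.704941… → ⌈·⌉ = 4292
j=13: r + 12k = 4657.646117… → ⌈·⌉ = 4658
j=14: r + 13k = 5023.587294… → ⌈·⌉ = 5024
j=15: r + 14k = 5389.528470… → ⌈·⌉ = 5390
j=16: r + 15k = 5755.469647… → ⌈·⌉ = 5756
j=17: r + 16k = 6121.410823… → ⌈·⌉ = 6122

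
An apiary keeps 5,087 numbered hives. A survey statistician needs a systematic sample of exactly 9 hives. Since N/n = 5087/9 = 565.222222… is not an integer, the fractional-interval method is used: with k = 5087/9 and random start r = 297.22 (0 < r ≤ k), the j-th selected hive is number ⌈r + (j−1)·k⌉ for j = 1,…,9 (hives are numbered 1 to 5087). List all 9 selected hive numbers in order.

298, 863, 1428, 1993, 2559, 3124, 3689, 4254, 4819

j=1: r + 0k = 297.22 → ⌈·⌉ = 298
j=2: r + 1k = 862.442222… → ⌈·⌉ = 863
j=3: r + 2k = 1427.664444… → ⌈·⌉ = 1428
j=4: r + 3k = 1992.886666… → ⌈·⌉ = 1993
j=5: r + 4k = 2558.108888… → ⌈·⌉ = 2559
j=6: r + 5k = 3123.331111… → ⌈·⌉ = 3124
j=7: r + 6k = 3688.553333… → ⌈·⌉ = 3689
j=8: r + 7k = 4253.775555… → ⌈·⌉ = 4254
j=9: r + 8k = 4818.997777… → ⌈·⌉ = 4819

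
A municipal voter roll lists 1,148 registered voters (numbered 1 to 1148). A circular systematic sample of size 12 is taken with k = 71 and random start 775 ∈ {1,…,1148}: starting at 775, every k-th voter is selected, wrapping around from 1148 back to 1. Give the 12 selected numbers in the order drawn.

Selection 1: 775
Selection 2: 775 + 71 = 846
Selection 3: 846 + 71 = 917
Selection 4: 917 + 71 = 988
Selection 5: 988 + 71 = 1059
Selection 6: 1059 + 71 = 1130
Selection 7: 1130 + 71 = 1201 → 1201 − 1148 = 53
Selection 8: 53 + 71 = 124
Selection 9: 124 + 71 = 195
Selection 10: 195 + 71 = 266
Selection 11: 266 + 71 = 337
Selection 12: 337 + 71 = 408

775, 846, 917, 988, 1059, 1130, 53, 124, 195, 266, 337, 408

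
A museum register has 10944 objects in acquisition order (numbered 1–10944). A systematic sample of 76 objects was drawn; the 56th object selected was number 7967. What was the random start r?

k = 10944/76 = 144
r = 7967 − (56−1)×144 = 7967 − 7920 = 47

47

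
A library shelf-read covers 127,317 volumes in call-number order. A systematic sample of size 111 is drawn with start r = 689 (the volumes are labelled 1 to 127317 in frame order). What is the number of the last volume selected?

k = 127317/111 = 1147
111th selection = r + (111−1)·k = 689 + 110×1147 = 689 + 126170 = 126859

126859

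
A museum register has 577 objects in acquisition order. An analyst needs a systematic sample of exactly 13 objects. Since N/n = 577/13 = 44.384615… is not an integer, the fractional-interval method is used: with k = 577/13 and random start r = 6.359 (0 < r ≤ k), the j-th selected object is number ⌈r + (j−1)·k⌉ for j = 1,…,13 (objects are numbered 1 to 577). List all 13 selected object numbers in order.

7, 51, 96, 140, 184, 229, 273, 318, 362, 406, 451, 495, 539

j=1: r + 0k = 6.359 → ⌈·⌉ = 7
j=2: r + 1k = 50.743615… → ⌈·⌉ = 51
j=3: r + 2k = 95.128230… → ⌈·⌉ = 96
j=4: r + 3k = 139.512846… → ⌈·⌉ = 140
j=5: r + 4k = 183.897461… → ⌈·⌉ = 184
j=6: r + 5k = 228.282076… → ⌈·⌉ = 229
j=7: r + 6k = 272.666692… → ⌈·⌉ = 273
j=8: r + 7k = 317.051307… → ⌈·⌉ = 318
j=9: r + 8k = 361.435923… → ⌈·⌉ = 362
j=10: r + 9k = 405.820538… → ⌈·⌉ = 406
j=11: r + 10k = 450.205153… → ⌈·⌉ = 451
j=12: r + 11k = 494.589769… → ⌈·⌉ = 495
j=13: r + 12k = 538.974384… → ⌈·⌉ = 539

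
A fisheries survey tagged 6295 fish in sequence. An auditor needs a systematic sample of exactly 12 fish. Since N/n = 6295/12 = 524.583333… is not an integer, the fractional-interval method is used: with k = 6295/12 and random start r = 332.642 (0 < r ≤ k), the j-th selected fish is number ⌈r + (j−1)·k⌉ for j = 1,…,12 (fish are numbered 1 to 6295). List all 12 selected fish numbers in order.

j=1: r + 0k = 332.642 → ⌈·⌉ = 333
j=2: r + 1k = 857.225333… → ⌈·⌉ = 858
j=3: r + 2k = 1381.808666… → ⌈·⌉ = 1382
j=4: r + 3k = 1906.392 → ⌈·⌉ = 1907
j=5: r + 4k = 2430.975333… → ⌈·⌉ = 2431
j=6: r + 5k = 2955.558666… → ⌈·⌉ = 2956
j=7: r + 6k = 3480.142 → ⌈·⌉ = 3481
j=8: r + 7k = 4004.725333… → ⌈·⌉ = 4005
j=9: r + 8k = 4529.308666… → ⌈·⌉ = 4530
j=10: r + 9k = 5053.892 → ⌈·⌉ = 5054
j=11: r + 10k = 5578.475333… → ⌈·⌉ = 5579
j=12: r + 11k = 6103.058666… → ⌈·⌉ = 6104

333, 858, 1382, 1907, 2431, 2956, 3481, 4005, 4530, 5054, 5579, 6104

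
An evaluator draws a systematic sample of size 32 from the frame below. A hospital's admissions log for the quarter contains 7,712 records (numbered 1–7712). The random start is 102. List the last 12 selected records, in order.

k = N/n = 7712/32 = 241
21st selection = 102 + 20×241 = 4922
22nd: 4922 + 241 = 5163
23rd: 5163 + 241 = 5404
24th: 5404 + 241 = 5645
25th: 5645 + 241 = 5886
26th: 5886 + 241 = 6127
27th: 6127 + 241 = 6368
28th: 6368 + 241 = 6609
29th: 6609 + 241 = 6850
30th: 6850 + 241 = 7091
31st: 7091 + 241 = 7332
32nd: 7332 + 241 = 7573

4922, 5163, 5404, 5645, 5886, 6127, 6368, 6609, 6850, 7091, 7332, 7573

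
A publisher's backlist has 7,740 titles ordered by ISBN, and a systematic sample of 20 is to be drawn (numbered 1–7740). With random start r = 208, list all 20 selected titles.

208, 595, 982, 1369, 1756, 2143, 2530, 2917, 3304, 3691, 4078, 4465, 4852, 5239, 5626, 6013, 6400, 6787, 7174, 7561

k = N/n = 7740/20 = 387
title 1: 208
title 2: 208 + 387 = 595
title 3: 595 + 387 = 982
title 4: 982 + 387 = 1369
title 5: 1369 + 387 = 1756
title 6: 1756 + 387 = 2143
title 7: 2143 + 387 = 2530
title 8: 2530 + 387 = 2917
title 9: 2917 + 387 = 3304
title 10: 3304 + 387 = 3691
title 11: 3691 + 387 = 4078
title 12: 4078 + 387 = 4465
title 13: 4465 + 387 = 4852
title 14: 4852 + 387 = 5239
title 15: 5239 + 387 = 5626
title 16: 5626 + 387 = 6013
title 17: 6013 + 387 = 6400
title 18: 6400 + 387 = 6787
title 19: 6787 + 387 = 7174
title 20: 7174 + 387 = 7561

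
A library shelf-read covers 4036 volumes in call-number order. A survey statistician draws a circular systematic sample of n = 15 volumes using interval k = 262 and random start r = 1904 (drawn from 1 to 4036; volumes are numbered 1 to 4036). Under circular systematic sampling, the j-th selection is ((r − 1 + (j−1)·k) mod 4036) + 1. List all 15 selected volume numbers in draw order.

1904, 2166, 2428, 2690, 2952, 3214, 3476, 3738, 4000, 226, 488, 750, 1012, 1274, 1536

Selection 1: 1904
Selection 2: 1904 + 262 = 2166
Selection 3: 2166 + 262 = 2428
Selection 4: 2428 + 262 = 2690
Selection 5: 2690 + 262 = 2952
Selection 6: 2952 + 262 = 3214
Selection 7: 3214 + 262 = 3476
Selection 8: 3476 + 262 = 3738
Selection 9: 3738 + 262 = 4000
Selection 10: 4000 + 262 = 4262 → 4262 − 4036 = 226
Selection 11: 226 + 262 = 488
Selection 12: 488 + 262 = 750
Selection 13: 750 + 262 = 1012
Selection 14: 1012 + 262 = 1274
Selection 15: 1274 + 262 = 1536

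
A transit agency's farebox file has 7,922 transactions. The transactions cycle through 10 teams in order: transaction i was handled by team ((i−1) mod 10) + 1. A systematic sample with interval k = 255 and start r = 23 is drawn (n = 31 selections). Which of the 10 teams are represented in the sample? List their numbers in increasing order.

Consecutive selections differ by k = 255, so their team numbers differ by 255 mod 10 = 5.
gcd(255, 10) = 5, so the sample visits 10/5 = 2 distinct residues mod 10.
Start 23 is team 3; the teams hit are 3, 8.

3, 8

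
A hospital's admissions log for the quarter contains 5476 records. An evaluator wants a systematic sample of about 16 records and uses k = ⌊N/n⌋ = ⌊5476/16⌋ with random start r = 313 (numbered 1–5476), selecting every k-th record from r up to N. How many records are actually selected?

k = ⌊5476/16⌋ = 342
Achieved size = ⌊(5476 − 313)/342⌋ + 1 = ⌊5163/342⌋ + 1 = 15 + 1 = 16
(last selection: 313 + 15×342 = 5443 ≤ 5476; next would be 5785 > 5476)

16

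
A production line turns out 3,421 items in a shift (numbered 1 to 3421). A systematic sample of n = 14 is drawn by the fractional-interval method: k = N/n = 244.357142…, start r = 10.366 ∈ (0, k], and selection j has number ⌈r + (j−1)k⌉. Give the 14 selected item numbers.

j=1: r + 0k = 10.366 → ⌈·⌉ = 11
j=2: r + 1k = 254.723142… → ⌈·⌉ = 255
j=3: r + 2k = 499.080285… → ⌈·⌉ = 500
j=4: r + 3k = 743.437428… → ⌈·⌉ = 744
j=5: r + 4k = 987.794571… → ⌈·⌉ = 988
j=6: r + 5k = 1232.151714… → ⌈·⌉ = 1233
j=7: r + 6k = 1476.508857… → ⌈·⌉ = 1477
j=8: r + 7k = 1720.866 → ⌈·⌉ = 1721
j=9: r + 8k = 1965.223142… → ⌈·⌉ = 1966
j=10: r + 9k = 2209.580285… → ⌈·⌉ = 2210
j=11: r + 10k = 2453.937428… → ⌈·⌉ = 2454
j=12: r + 11k = 2698.294571… → ⌈·⌉ = 2699
j=13: r + 12k = 2942.651714… → ⌈·⌉ = 2943
j=14: r + 13k = 3187.008857… → ⌈·⌉ = 3188

11, 255, 500, 744, 988, 1233, 1477, 1721, 1966, 2210, 2454, 2699, 2943, 3188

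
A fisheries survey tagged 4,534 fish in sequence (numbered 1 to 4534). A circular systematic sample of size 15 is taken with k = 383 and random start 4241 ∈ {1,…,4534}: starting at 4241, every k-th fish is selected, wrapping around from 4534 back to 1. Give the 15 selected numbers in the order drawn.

4241, 90, 473, 856, 1239, 1622, 2005, 2388, 2771, 3154, 3537, 3920, 4303, 152, 535

Selection 1: 4241
Selection 2: 4241 + 383 = 4624 → 4624 − 4534 = 90
Selection 3: 90 + 383 = 473
Selection 4: 473 + 383 = 856
Selection 5: 856 + 383 = 1239
Selection 6: 1239 + 383 = 1622
Selection 7: 1622 + 383 = 2005
Selection 8: 2005 + 383 = 2388
Selection 9: 2388 + 383 = 2771
Selection 10: 2771 + 383 = 3154
Selection 11: 3154 + 383 = 3537
Selection 12: 3537 + 383 = 3920
Selection 13: 3920 + 383 = 4303
Selection 14: 4303 + 383 = 4686 → 4686 − 4534 = 152
Selection 15: 152 + 383 = 535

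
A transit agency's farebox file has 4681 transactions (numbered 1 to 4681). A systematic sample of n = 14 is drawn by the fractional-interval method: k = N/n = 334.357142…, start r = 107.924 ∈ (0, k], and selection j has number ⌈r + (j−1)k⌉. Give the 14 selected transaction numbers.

j=1: r + 0k = 107.924 → ⌈·⌉ = 108
j=2: r + 1k = 442.281142… → ⌈·⌉ = 443
j=3: r + 2k = 776.638285… → ⌈·⌉ = 777
j=4: r + 3k = 1110.995428… → ⌈·⌉ = 1111
j=5: r + 4k = 1445.352571… → ⌈·⌉ = 1446
j=6: r + 5k = 1779.709714… → ⌈·⌉ = 1780
j=7: r + 6k = 2114.066857… → ⌈·⌉ = 2115
j=8: r + 7k = 2448.424 → ⌈·⌉ = 2449
j=9: r + 8k = 2782.781142… → ⌈·⌉ = 2783
j=10: r + 9k = 3117.138285… → ⌈·⌉ = 3118
j=11: r + 10k = 3451.495428… → ⌈·⌉ = 3452
j=12: r + 11k = 3785.852571… → ⌈·⌉ = 3786
j=13: r + 12k = 4120.209714… → ⌈·⌉ = 4121
j=14: r + 13k = 4454.566857… → ⌈·⌉ = 4455

108, 443, 777, 1111, 1446, 1780, 2115, 2449, 2783, 3118, 3452, 3786, 4121, 4455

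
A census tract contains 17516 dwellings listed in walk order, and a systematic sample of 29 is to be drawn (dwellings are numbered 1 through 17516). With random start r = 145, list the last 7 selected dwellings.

13433, 14037, 14641, 15245, 15849, 16453, 17057

k = N/n = 17516/29 = 604
23rd selection = 145 + 22×604 = 13433
24th: 13433 + 604 = 14037
25th: 14037 + 604 = 14641
26th: 14641 + 604 = 15245
27th: 15245 + 604 = 15849
28th: 15849 + 604 = 16453
29th: 16453 + 604 = 17057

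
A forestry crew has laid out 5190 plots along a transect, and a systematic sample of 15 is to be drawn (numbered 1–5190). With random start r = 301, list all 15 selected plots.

301, 647, 993, 1339, 1685, 2031, 2377, 2723, 3069, 3415, 3761, 4107, 4453, 4799, 5145

k = N/n = 5190/15 = 346
plot 1: 301
plot 2: 301 + 346 = 647
plot 3: 647 + 346 = 993
plot 4: 993 + 346 = 1339
plot 5: 1339 + 346 = 1685
plot 6: 1685 + 346 = 2031
plot 7: 2031 + 346 = 2377
plot 8: 2377 + 346 = 2723
plot 9: 2723 + 346 = 3069
plot 10: 3069 + 346 = 3415
plot 11: 3415 + 346 = 3761
plot 12: 3761 + 346 = 4107
plot 13: 4107 + 346 = 4453
plot 14: 4453 + 346 = 4799
plot 15: 4799 + 346 = 5145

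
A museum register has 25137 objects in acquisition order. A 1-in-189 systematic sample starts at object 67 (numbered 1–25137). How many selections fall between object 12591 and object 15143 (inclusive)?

k = 189
First selection ≥ 12591: 67 + ⌈(12591−67)/189⌉·189 = 67 + 67×189 = 12730
Last selection ≤ 15143: 67 + ⌊(15143−67)/189⌋·189 = 67 + 79×189 = 14998
Count = 79 − 67 + 1 = 13

13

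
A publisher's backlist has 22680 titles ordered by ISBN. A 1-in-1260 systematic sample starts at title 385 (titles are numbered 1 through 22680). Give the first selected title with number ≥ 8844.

9205

k = 1260
Steps past start: ⌈(8844 − 385)/1260⌉ = ⌈8459/1260⌉ = 7
Selected title: 385 + 7×1260 = 9205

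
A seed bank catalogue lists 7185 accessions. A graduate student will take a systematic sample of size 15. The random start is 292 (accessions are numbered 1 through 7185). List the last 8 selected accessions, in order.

3645, 4124, 4603, 5082, 5561, 6040, 6519, 6998

k = N/n = 7185/15 = 479
8th selection = 292 + 7×479 = 3645
9th: 3645 + 479 = 4124
10th: 4124 + 479 = 4603
11th: 4603 + 479 = 5082
12th: 5082 + 479 = 5561
13th: 5561 + 479 = 6040
14th: 6040 + 479 = 6519
15th: 6519 + 479 = 6998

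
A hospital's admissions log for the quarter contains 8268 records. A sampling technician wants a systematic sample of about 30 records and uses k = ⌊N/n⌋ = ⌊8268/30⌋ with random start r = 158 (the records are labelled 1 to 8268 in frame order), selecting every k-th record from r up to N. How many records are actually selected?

30

k = ⌊8268/30⌋ = 275
Achieved size = ⌊(8268 − 158)/275⌋ + 1 = ⌊8110/275⌋ + 1 = 29 + 1 = 30
(last selection: 158 + 29×275 = 8133 ≤ 8268; next would be 8408 > 8268)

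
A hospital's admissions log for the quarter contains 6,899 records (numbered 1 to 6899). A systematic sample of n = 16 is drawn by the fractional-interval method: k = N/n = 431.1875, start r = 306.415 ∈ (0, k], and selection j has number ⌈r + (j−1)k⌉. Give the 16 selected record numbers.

307, 738, 1169, 1600, 2032, 2463, 2894, 3325, 3756, 4188, 4619, 5050, 5481, 5912, 6344, 6775

j=1: r + 0k = 306.415 → ⌈·⌉ = 307
j=2: r + 1k = 737.6025 → ⌈·⌉ = 738
j=3: r + 2k = 1168.79 → ⌈·⌉ = 1169
j=4: r + 3k = 1599.9775 → ⌈·⌉ = 1600
j=5: r + 4k = 2031.165 → ⌈·⌉ = 2032
j=6: r + 5k = 2462.3525 → ⌈·⌉ = 2463
j=7: r + 6k = 2893.54 → ⌈·⌉ = 2894
j=8: r + 7k = 3324.7275 → ⌈·⌉ = 3325
j=9: r + 8k = 3755.915 → ⌈·⌉ = 3756
j=10: r + 9k = 4187.1025 → ⌈·⌉ = 4188
j=11: r + 10k = 4618.29 → ⌈·⌉ = 4619
j=12: r + 11k = 5049.4775 → ⌈·⌉ = 5050
j=13: r + 12k = 5480.665 → ⌈·⌉ = 5481
j=14: r + 13k = 5911.8525 → ⌈·⌉ = 5912
j=15: r + 14k = 6343.04 → ⌈·⌉ = 6344
j=16: r + 15k = 6774.2275 → ⌈·⌉ = 6775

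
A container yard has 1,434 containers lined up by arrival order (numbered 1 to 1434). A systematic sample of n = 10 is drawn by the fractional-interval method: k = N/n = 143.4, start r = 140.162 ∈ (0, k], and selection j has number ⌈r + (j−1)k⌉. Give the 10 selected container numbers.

141, 284, 427, 571, 714, 858, 1001, 1144, 1288, 1431

j=1: r + 0k = 140.162 → ⌈·⌉ = 141
j=2: r + 1k = 283.562 → ⌈·⌉ = 284
j=3: r + 2k = 426.962 → ⌈·⌉ = 427
j=4: r + 3k = 570.362 → ⌈·⌉ = 571
j=5: r + 4k = 713.762 → ⌈·⌉ = 714
j=6: r + 5k = 857.162 → ⌈·⌉ = 858
j=7: r + 6k = 1000.562 → ⌈·⌉ = 1001
j=8: r + 7k = 1143.962 → ⌈·⌉ = 1144
j=9: r + 8k = 1287.362 → ⌈·⌉ = 1288
j=10: r + 9k = 1430.762 → ⌈·⌉ = 1431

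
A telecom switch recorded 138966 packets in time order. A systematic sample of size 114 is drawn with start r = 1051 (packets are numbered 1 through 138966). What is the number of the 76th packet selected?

k = 138966/114 = 1219
76th selection = r + (76−1)·k = 1051 + 75×1219 = 1051 + 91425 = 92476

92476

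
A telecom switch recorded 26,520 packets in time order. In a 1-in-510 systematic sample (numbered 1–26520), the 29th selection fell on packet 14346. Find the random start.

k = 510
r = 14346 − (29−1)×510 = 14346 − 14280 = 66

66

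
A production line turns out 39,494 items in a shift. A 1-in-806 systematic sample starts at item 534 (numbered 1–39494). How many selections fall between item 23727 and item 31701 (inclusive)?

10

k = 806
First selection ≥ 23727: 534 + ⌈(23727−534)/806⌉·806 = 534 + 29×806 = 23908
Last selection ≤ 31701: 534 + ⌊(31701−534)/806⌋·806 = 534 + 38×806 = 31162
Count = 38 − 29 + 1 = 10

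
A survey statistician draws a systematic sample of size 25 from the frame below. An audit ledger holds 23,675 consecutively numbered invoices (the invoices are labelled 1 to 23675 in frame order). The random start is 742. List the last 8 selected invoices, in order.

16841, 17788, 18735, 19682, 20629, 21576, 22523, 23470

k = N/n = 23675/25 = 947
18th selection = 742 + 17×947 = 16841
19th: 16841 + 947 = 17788
20th: 17788 + 947 = 18735
21st: 18735 + 947 = 19682
22nd: 19682 + 947 = 20629
23rd: 20629 + 947 = 21576
24th: 21576 + 947 = 22523
25th: 22523 + 947 = 23470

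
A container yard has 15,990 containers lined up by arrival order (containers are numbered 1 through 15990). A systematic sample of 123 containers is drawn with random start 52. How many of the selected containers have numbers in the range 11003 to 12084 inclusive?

8

k = 15990/123 = 130
First selection ≥ 11003: 52 + ⌈(11003−52)/130⌉·130 = 52 + 85×130 = 11102
Last selection ≤ 12084: 52 + ⌊(12084−52)/130⌋·130 = 52 + 92×130 = 12012
Count = 92 − 85 + 1 = 8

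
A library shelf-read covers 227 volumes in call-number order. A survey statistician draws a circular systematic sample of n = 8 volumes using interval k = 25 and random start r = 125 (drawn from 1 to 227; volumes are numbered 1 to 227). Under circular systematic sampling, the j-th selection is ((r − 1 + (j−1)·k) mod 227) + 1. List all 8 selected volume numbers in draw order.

125, 150, 175, 200, 225, 23, 48, 73

Selection 1: 125
Selection 2: 125 + 25 = 150
Selection 3: 150 + 25 = 175
Selection 4: 175 + 25 = 200
Selection 5: 200 + 25 = 225
Selection 6: 225 + 25 = 250 → 250 − 227 = 23
Selection 7: 23 + 25 = 48
Selection 8: 48 + 25 = 73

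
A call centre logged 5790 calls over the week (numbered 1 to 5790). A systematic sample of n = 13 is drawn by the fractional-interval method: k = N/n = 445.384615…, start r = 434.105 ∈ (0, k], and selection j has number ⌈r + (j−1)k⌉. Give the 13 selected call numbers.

435, 880, 1325, 1771, 2216, 2662, 3107, 3552, 3998, 4443, 4888, 5334, 5779

j=1: r + 0k = 434.105 → ⌈·⌉ = 435
j=2: r + 1k = 879.489615… → ⌈·⌉ = 880
j=3: r + 2k = 1324.874230… → ⌈·⌉ = 1325
j=4: r + 3k = 1770.258846… → ⌈·⌉ = 1771
j=5: r + 4k = 2215.643461… → ⌈·⌉ = 2216
j=6: r + 5k = 2661.028076… → ⌈·⌉ = 2662
j=7: r + 6k = 3106.412692… → ⌈·⌉ = 3107
j=8: r + 7k = 3551.797307… → ⌈·⌉ = 3552
j=9: r + 8k = 3997.181923… → ⌈·⌉ = 3998
j=10: r + 9k = 4442.566538… → ⌈·⌉ = 4443
j=11: r + 10k = 4887.951153… → ⌈·⌉ = 4888
j=12: r + 11k = 5333.335769… → ⌈·⌉ = 5334
j=13: r + 12k = 5778.720384… → ⌈·⌉ = 5779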